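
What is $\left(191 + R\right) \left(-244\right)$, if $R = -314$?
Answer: $30012$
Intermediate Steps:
$\left(191 + R\right) \left(-244\right) = \left(191 - 314\right) \left(-244\right) = \left(-123\right) \left(-244\right) = 30012$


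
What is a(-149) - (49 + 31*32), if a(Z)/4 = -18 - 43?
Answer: -1285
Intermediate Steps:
a(Z) = -244 (a(Z) = 4*(-18 - 43) = 4*(-61) = -244)
a(-149) - (49 + 31*32) = -244 - (49 + 31*32) = -244 - (49 + 992) = -244 - 1*1041 = -244 - 1041 = -1285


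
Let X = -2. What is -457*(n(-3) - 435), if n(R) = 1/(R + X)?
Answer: 994432/5 ≈ 1.9889e+5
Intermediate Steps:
n(R) = 1/(-2 + R) (n(R) = 1/(R - 2) = 1/(-2 + R))
-457*(n(-3) - 435) = -457*(1/(-2 - 3) - 435) = -457*(1/(-5) - 435) = -457*(-⅕ - 435) = -457*(-2176/5) = 994432/5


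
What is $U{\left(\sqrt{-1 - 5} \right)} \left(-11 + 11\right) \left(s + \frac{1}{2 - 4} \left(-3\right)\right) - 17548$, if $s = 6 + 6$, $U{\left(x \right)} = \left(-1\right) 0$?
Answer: $-17548$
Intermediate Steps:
$U{\left(x \right)} = 0$
$s = 12$
$U{\left(\sqrt{-1 - 5} \right)} \left(-11 + 11\right) \left(s + \frac{1}{2 - 4} \left(-3\right)\right) - 17548 = 0 \left(-11 + 11\right) \left(12 + \frac{1}{2 - 4} \left(-3\right)\right) - 17548 = 0 \cdot 0 \left(12 + \frac{1}{-2} \left(-3\right)\right) - 17548 = 0 \left(12 - - \frac{3}{2}\right) - 17548 = 0 \left(12 + \frac{3}{2}\right) - 17548 = 0 \cdot \frac{27}{2} - 17548 = 0 - 17548 = -17548$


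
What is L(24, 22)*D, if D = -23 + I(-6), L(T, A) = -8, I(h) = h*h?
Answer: -104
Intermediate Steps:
I(h) = h²
D = 13 (D = -23 + (-6)² = -23 + 36 = 13)
L(24, 22)*D = -8*13 = -104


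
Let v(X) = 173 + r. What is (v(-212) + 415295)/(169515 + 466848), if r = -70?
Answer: 138466/212121 ≈ 0.65277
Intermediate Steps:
v(X) = 103 (v(X) = 173 - 70 = 103)
(v(-212) + 415295)/(169515 + 466848) = (103 + 415295)/(169515 + 466848) = 415398/636363 = 415398*(1/636363) = 138466/212121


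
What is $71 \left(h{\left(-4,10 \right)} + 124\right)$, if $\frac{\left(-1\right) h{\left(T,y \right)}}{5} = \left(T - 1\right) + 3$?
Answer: $9514$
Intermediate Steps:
$h{\left(T,y \right)} = -10 - 5 T$ ($h{\left(T,y \right)} = - 5 \left(\left(T - 1\right) + 3\right) = - 5 \left(\left(-1 + T\right) + 3\right) = - 5 \left(2 + T\right) = -10 - 5 T$)
$71 \left(h{\left(-4,10 \right)} + 124\right) = 71 \left(\left(-10 - -20\right) + 124\right) = 71 \left(\left(-10 + 20\right) + 124\right) = 71 \left(10 + 124\right) = 71 \cdot 134 = 9514$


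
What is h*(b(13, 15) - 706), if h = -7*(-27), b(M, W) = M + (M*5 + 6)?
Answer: -117558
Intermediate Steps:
b(M, W) = 6 + 6*M (b(M, W) = M + (5*M + 6) = M + (6 + 5*M) = 6 + 6*M)
h = 189
h*(b(13, 15) - 706) = 189*((6 + 6*13) - 706) = 189*((6 + 78) - 706) = 189*(84 - 706) = 189*(-622) = -117558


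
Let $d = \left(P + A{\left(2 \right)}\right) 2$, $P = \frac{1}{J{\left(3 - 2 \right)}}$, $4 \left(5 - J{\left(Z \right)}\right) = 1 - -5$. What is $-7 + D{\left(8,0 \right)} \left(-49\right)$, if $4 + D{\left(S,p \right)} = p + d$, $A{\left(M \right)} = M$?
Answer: $-35$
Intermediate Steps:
$J{\left(Z \right)} = \frac{7}{2}$ ($J{\left(Z \right)} = 5 - \frac{1 - -5}{4} = 5 - \frac{1 + 5}{4} = 5 - \frac{3}{2} = \frac{7}{2}$)
$P = \frac{2}{7}$ ($P = \frac{1}{\frac{7}{2}} = \frac{2}{7} \approx 0.28571$)
$d = \frac{32}{7}$ ($d = \left(\frac{2}{7} + 2\right) 2 = \frac{16}{7} \cdot 2 = \frac{32}{7} \approx 4.5714$)
$D{\left(S,p \right)} = \frac{4}{7} + p$ ($D{\left(S,p \right)} = -4 + \left(p + \frac{32}{7}\right) = -4 + \left(\frac{32}{7} + p\right) = \frac{4}{7} + p$)
$-7 + D{\left(8,0 \right)} \left(-49\right) = -7 + \left(\frac{4}{7} + 0\right) \left(-49\right) = -7 + \frac{4}{7} \left(-49\right) = -7 - 28 = -35$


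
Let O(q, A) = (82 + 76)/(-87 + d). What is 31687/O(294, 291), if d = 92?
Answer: 158435/158 ≈ 1002.8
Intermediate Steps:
O(q, A) = 158/5 (O(q, A) = (82 + 76)/(-87 + 92) = 158/5)
31687/O(294, 291) = 31687/(158/5) = 31687*(5/158) = 158435/158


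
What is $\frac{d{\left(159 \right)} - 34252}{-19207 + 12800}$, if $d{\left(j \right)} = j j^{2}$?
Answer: $- \frac{3985427}{6407} \approx -622.04$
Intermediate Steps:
$d{\left(j \right)} = j^{3}$
$\frac{d{\left(159 \right)} - 34252}{-19207 + 12800} = \frac{159^{3} - 34252}{-19207 + 12800} = \frac{4019679 - 34252}{-6407} = 3985427 \left(- \frac{1}{6407}\right) = - \frac{3985427}{6407}$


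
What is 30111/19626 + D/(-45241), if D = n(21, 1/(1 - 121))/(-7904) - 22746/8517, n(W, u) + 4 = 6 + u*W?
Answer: 11987986070044441/7813329402161920 ≈ 1.5343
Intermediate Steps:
n(W, u) = 2 + W*u (n(W, u) = -4 + (6 + u*W) = -4 + (6 + W*u) = 2 + W*u)
D = -141019551/52798720 (D = (2 + 21/(1 - 121))/(-7904) - 22746/8517 = (2 + 21/(-120))*(-1/7904) - 22746*1/8517 = (2 + 21*(-1/120))*(-1/7904) - 446/167 = (2 - 7/40)*(-1/7904) - 446/167 = (73/40)*(-1/7904) - 446/167 = -73/316160 - 446/167 = -141019551/52798720 ≈ -2.6709)
30111/19626 + D/(-45241) = 30111/19626 - 141019551/52798720/(-45241) = 30111*(1/19626) - 141019551/52798720*(-1/45241) = 10037/6542 + 141019551/2388666891520 = 11987986070044441/7813329402161920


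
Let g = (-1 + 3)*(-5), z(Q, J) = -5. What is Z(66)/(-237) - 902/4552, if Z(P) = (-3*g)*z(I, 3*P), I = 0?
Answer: 78171/179804 ≈ 0.43476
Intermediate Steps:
g = -10 (g = 2*(-5) = -10)
Z(P) = -150 (Z(P) = -3*(-10)*(-5) = 30*(-5) = -150)
Z(66)/(-237) - 902/4552 = -150/(-237) - 902/4552 = -150*(-1/237) - 902*1/4552 = 50/79 - 451/2276 = 78171/179804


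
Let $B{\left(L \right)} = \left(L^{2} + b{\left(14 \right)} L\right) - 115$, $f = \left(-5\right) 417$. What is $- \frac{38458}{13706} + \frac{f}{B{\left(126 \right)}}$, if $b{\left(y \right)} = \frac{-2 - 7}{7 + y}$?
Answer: $- \frac{325096}{110627} \approx -2.9387$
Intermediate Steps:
$b{\left(y \right)} = - \frac{9}{7 + y}$
$f = -2085$
$B{\left(L \right)} = -115 + L^{2} - \frac{3 L}{7}$ ($B{\left(L \right)} = \left(L^{2} + - \frac{9}{7 + 14} L\right) - 115 = \left(L^{2} + - \frac{9}{21} L\right) - 115 = \left(L^{2} + \left(-9\right) \frac{1}{21} L\right) - 115 = \left(L^{2} - \frac{3 L}{7}\right) - 115 = -115 + L^{2} - \frac{3 L}{7}$)
$- \frac{38458}{13706} + \frac{f}{B{\left(126 \right)}} = - \frac{38458}{13706} - \frac{2085}{-115 + 126^{2} - 54} = \left(-38458\right) \frac{1}{13706} - \frac{2085}{-115 + 15876 - 54} = - \frac{2747}{979} - \frac{2085}{15707} = - \frac{2747}{979} - \frac{15}{113} = - \frac{325096}{110627}$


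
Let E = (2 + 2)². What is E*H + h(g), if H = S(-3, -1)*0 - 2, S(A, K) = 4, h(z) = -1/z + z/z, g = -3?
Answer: -92/3 ≈ -30.667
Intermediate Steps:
h(z) = 1 - 1/z (h(z) = -1/z + 1 = 1 - 1/z)
E = 16 (E = 4² = 16)
H = -2 (H = 4*0 - 2 = 0 - 2 = -2)
E*H + h(g) = 16*(-2) + (-1 - 3)/(-3) = -32 - ⅓*(-4) = -32 + 4/3 = -92/3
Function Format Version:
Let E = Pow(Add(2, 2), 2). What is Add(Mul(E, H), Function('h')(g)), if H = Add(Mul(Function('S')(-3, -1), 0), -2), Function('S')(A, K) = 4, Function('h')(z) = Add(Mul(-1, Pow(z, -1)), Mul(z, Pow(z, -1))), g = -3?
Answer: Rational(-92, 3) ≈ -30.667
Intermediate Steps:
Function('h')(z) = Add(1, Mul(-1, Pow(z, -1))) (Function('h')(z) = Add(Mul(-1, Pow(z, -1)), 1) = Add(1, Mul(-1, Pow(z, -1))))
E = 16 (E = Pow(4, 2) = 16)
H = -2 (H = Add(Mul(4, 0), -2) = Add(0, -2) = -2)
Add(Mul(E, H), Function('h')(g)) = Add(Mul(16, -2), Mul(Pow(-3, -1), Add(-1, -3))) = Add(-32, Mul(Rational(-1, 3), -4)) = Add(-32, Rational(4, 3)) = Rational(-92, 3)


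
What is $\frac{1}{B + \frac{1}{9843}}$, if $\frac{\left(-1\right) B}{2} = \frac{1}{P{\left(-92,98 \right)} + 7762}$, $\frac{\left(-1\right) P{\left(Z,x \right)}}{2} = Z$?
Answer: $- \frac{39106239}{5870} \approx -6662.0$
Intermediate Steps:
$P{\left(Z,x \right)} = - 2 Z$
$B = - \frac{1}{3973}$ ($B = - \frac{2}{\left(-2\right) \left(-92\right) + 7762} = - \frac{2}{184 + 7762} = - \frac{2}{7946} = \left(-2\right) \frac{1}{7946} = - \frac{1}{3973} \approx -0.0002517$)
$\frac{1}{B + \frac{1}{9843}} = \frac{1}{- \frac{1}{3973} + \frac{1}{9843}} = \frac{1}{- \frac{5870}{39106239}} = - \frac{39106239}{5870}$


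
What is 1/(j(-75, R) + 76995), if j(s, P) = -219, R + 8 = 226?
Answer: 1/76776 ≈ 1.3025e-5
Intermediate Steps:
R = 218 (R = -8 + 226 = 218)
1/(j(-75, R) + 76995) = 1/(-219 + 76995) = 1/76776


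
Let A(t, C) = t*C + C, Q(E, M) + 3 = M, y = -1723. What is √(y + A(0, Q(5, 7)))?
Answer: 3*I*√191 ≈ 41.461*I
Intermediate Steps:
Q(E, M) = -3 + M
A(t, C) = C + C*t (A(t, C) = C*t + C = C + C*t)
√(y + A(0, Q(5, 7))) = √(-1723 + (-3 + 7)*(1 + 0)) = √(-1723 + 4*1) = √(-1723 + 4) = √(-1719) = 3*I*√191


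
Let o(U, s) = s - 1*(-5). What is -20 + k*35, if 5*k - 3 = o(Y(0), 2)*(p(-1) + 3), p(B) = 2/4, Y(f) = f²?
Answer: 345/2 ≈ 172.50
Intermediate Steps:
o(U, s) = 5 + s (o(U, s) = s + 5 = 5 + s)
p(B) = ½ (p(B) = 2*(¼) = ½)
k = 11/2 (k = ⅗ + ((5 + 2)*(½ + 3))/5 = ⅗ + (7*(7/2))/5 = ⅗ + (⅕)*(49/2) = ⅗ + 49/10 = 11/2 ≈ 5.5000)
-20 + k*35 = -20 + (11/2)*35 = -20 + 385/2 = 345/2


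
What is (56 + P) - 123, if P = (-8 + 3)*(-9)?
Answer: -22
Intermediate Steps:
P = 45 (P = -5*(-9) = 45)
(56 + P) - 123 = (56 + 45) - 123 = 101 - 123 = -22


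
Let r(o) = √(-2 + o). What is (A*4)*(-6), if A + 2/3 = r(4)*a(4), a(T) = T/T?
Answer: 16 - 24*√2 ≈ -17.941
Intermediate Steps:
a(T) = 1
A = -⅔ + √2 (A = -⅔ + √(-2 + 4)*1 = -⅔ + √2*1 = -⅔ + √2 ≈ 0.74755)
(A*4)*(-6) = ((-⅔ + √2)*4)*(-6) = (-8/3 + 4*√2)*(-6) = 16 - 24*√2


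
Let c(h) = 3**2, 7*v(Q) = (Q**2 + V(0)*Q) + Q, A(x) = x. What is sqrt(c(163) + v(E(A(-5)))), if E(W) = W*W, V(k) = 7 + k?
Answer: 2*sqrt(1554)/7 ≈ 11.263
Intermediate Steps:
E(W) = W**2
v(Q) = Q**2/7 + 8*Q/7 (v(Q) = ((Q**2 + (7 + 0)*Q) + Q)/7 = ((Q**2 + 7*Q) + Q)/7 = (Q**2 + 8*Q)/7 = Q**2/7 + 8*Q/7)
c(h) = 9
sqrt(c(163) + v(E(A(-5)))) = sqrt(9 + (1/7)*(-5)**2*(8 + (-5)**2)) = sqrt(9 + (1/7)*25*(8 + 25)) = sqrt(9 + (1/7)*25*33) = sqrt(9 + 825/7) = sqrt(888/7) = 2*sqrt(1554)/7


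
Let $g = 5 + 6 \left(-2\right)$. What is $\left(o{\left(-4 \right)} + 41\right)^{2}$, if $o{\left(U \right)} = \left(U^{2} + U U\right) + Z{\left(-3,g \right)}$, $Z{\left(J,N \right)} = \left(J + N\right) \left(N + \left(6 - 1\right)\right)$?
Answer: $8649$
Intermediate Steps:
$g = -7$ ($g = 5 - 12 = -7$)
$Z{\left(J,N \right)} = \left(5 + N\right) \left(J + N\right)$ ($Z{\left(J,N \right)} = \left(J + N\right) \left(N + 5\right) = \left(J + N\right) \left(5 + N\right) = \left(5 + N\right) \left(J + N\right)$)
$o{\left(U \right)} = 20 + 2 U^{2}$ ($o{\left(U \right)} = \left(U^{2} + U U\right) + \left(\left(-7\right)^{2} + 5 \left(-3\right) + 5 \left(-7\right) - -21\right) = \left(U^{2} + U^{2}\right) + \left(49 - 15 - 35 + 21\right) = 2 U^{2} + 20 = 20 + 2 U^{2}$)
$\left(o{\left(-4 \right)} + 41\right)^{2} = \left(\left(20 + 2 \left(-4\right)^{2}\right) + 41\right)^{2} = \left(\left(20 + 2 \cdot 16\right) + 41\right)^{2} = \left(\left(20 + 32\right) + 41\right)^{2} = \left(52 + 41\right)^{2} = 93^{2} = 8649$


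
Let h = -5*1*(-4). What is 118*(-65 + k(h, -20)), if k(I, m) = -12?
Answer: -9086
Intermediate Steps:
h = 20 (h = -5*(-4) = 20)
118*(-65 + k(h, -20)) = 118*(-65 - 12) = 118*(-77) = -9086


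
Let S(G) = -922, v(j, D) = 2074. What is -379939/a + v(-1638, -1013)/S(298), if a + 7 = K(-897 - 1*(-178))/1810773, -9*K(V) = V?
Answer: 2854324341666943/52589948780 ≈ 54275.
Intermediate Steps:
K(V) = -V/9
a = -114077980/16296957 (a = -7 - (-897 - 1*(-178))/9/1810773 = -7 - (-897 + 178)/9*(1/1810773) = -7 - ⅑*(-719)*(1/1810773) = -7 + (719/9)*(1/1810773) = -7 + 719/16296957 = -114077980/16296957 ≈ -7.0000)
-379939/a + v(-1638, -1013)/S(298) = -379939/(-114077980/16296957) + 2074/(-922) = -379939*(-16296957/114077980) + 2074*(-1/922) = 6191849545623/114077980 - 1037/461 = 2854324341666943/52589948780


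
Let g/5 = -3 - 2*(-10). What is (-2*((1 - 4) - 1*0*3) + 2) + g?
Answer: 93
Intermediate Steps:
g = 85 (g = 5*(-3 - 2*(-10)) = 5*(-3 + 20) = 5*17 = 85)
(-2*((1 - 4) - 1*0*3) + 2) + g = (-2*((1 - 4) - 1*0*3) + 2) + 85 = (-2*(-3 + 0*3) + 2) + 85 = (-2*(-3 + 0) + 2) + 85 = (-2*(-3) + 2) + 85 = (6 + 2) + 85 = 8 + 85 = 93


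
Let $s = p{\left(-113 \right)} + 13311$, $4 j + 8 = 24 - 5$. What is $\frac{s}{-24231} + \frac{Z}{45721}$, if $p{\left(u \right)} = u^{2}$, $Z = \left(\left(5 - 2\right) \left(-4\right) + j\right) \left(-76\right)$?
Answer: $- \frac{1175369287}{1107865551} \approx -1.0609$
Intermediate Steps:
$j = \frac{11}{4}$ ($j = -2 + \frac{24 - 5}{4} = -2 + \frac{1}{4} \cdot 19 = -2 + \frac{19}{4} = \frac{11}{4} \approx 2.75$)
$Z = 703$ ($Z = \left(\left(5 - 2\right) \left(-4\right) + \frac{11}{4}\right) \left(-76\right) = \left(3 \left(-4\right) + \frac{11}{4}\right) \left(-76\right) = \left(-12 + \frac{11}{4}\right) \left(-76\right) = \left(- \frac{37}{4}\right) \left(-76\right) = 703$)
$s = 26080$ ($s = \left(-113\right)^{2} + 13311 = 12769 + 13311 = 26080$)
$\frac{s}{-24231} + \frac{Z}{45721} = \frac{26080}{-24231} + \frac{703}{45721} = 26080 \left(- \frac{1}{24231}\right) + 703 \cdot \frac{1}{45721} = - \frac{26080}{24231} + \frac{703}{45721} = - \frac{1175369287}{1107865551}$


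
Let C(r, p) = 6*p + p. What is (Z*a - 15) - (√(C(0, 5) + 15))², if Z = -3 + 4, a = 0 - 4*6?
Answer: -89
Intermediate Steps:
C(r, p) = 7*p
a = -24 (a = 0 - 24 = -24)
Z = 1
(Z*a - 15) - (√(C(0, 5) + 15))² = (1*(-24) - 15) - (√(7*5 + 15))² = (-24 - 15) - (√(35 + 15))² = -39 - (√50)² = -39 - (5*√2)² = -39 - 1*50 = -39 - 50 = -89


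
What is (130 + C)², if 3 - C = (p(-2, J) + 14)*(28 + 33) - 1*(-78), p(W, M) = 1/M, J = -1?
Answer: 544644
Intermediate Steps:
C = -868 (C = 3 - ((1/(-1) + 14)*(28 + 33) - 1*(-78)) = 3 - ((-1 + 14)*61 + 78) = 3 - (13*61 + 78) = 3 - (793 + 78) = 3 - 1*871 = 3 - 871 = -868)
(130 + C)² = (130 - 868)² = (-738)² = 544644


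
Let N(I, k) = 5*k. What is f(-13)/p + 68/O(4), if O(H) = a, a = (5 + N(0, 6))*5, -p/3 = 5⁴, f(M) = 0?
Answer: 68/175 ≈ 0.38857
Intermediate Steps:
p = -1875 (p = -3*5⁴ = -3*625 = -1875)
a = 175 (a = (5 + 5*6)*5 = (5 + 30)*5 = 35*5 = 175)
O(H) = 175
f(-13)/p + 68/O(4) = 0/(-1875) + 68/175 = 0*(-1/1875) + 68*(1/175) = 0 + 68/175 = 68/175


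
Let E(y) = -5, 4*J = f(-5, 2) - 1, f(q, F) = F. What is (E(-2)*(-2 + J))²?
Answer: 1225/16 ≈ 76.563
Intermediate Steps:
J = ¼ (J = (2 - 1)/4 = (¼)*1 = ¼ ≈ 0.25000)
(E(-2)*(-2 + J))² = (-5*(-2 + ¼))² = (-5*(-7/4))² = (35/4)² = 1225/16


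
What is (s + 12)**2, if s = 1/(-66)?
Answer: 625681/4356 ≈ 143.64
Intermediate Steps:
s = -1/66 ≈ -0.015152
(s + 12)**2 = (-1/66 + 12)**2 = (791/66)**2 = 625681/4356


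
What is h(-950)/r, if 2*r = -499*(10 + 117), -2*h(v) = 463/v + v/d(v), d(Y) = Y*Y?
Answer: -232/30102175 ≈ -7.7071e-6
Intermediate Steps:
d(Y) = Y**2
h(v) = -232/v (h(v) = -(463/v + v/(v**2))/2 = -(463/v + v/v**2)/2 = -(463/v + 1/v)/2 = -232/v)
r = -63373/2 (r = (-499*(10 + 117))/2 = (-499*127)/2 = (1/2)*(-63373) = -63373/2 ≈ -31687.)
h(-950)/r = (-232/(-950))/(-63373/2) = -232*(-1/950)*(-2/63373) = (116/475)*(-2/63373) = -232/30102175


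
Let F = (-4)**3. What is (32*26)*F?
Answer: -53248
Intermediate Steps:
F = -64
(32*26)*F = (32*26)*(-64) = 832*(-64) = -53248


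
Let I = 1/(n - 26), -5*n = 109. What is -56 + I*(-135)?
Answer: -12709/239 ≈ -53.176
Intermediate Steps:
n = -109/5 (n = -⅕*109 = -109/5 ≈ -21.800)
I = -5/239 (I = 1/(-109/5 - 26) = 1/(-239/5) = -5/239 ≈ -0.020921)
-56 + I*(-135) = -56 - 5/239*(-135) = -56 + 675/239 = -12709/239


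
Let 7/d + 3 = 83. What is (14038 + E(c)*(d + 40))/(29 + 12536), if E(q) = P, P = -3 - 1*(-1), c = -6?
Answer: 79759/71800 ≈ 1.1108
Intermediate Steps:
P = -2 (P = -3 + 1 = -2)
d = 7/80 (d = 7/(-3 + 83) = 7/80 ≈ 0.087500)
E(q) = -2
(14038 + E(c)*(d + 40))/(29 + 12536) = (14038 - 2*(7/80 + 40))/(29 + 12536) = (14038 - 2*3207/80)/12565 = (14038 - 3207/40)*(1/12565) = (558313/40)*(1/12565) = 79759/71800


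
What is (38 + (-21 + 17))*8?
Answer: 272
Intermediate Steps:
(38 + (-21 + 17))*8 = (38 - 4)*8 = 34*8 = 272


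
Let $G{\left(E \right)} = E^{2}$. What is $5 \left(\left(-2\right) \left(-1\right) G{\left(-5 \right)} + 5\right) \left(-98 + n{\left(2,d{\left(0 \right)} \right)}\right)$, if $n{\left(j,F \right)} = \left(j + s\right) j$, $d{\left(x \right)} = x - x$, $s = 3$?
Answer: $-24200$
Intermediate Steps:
$d{\left(x \right)} = 0$
$n{\left(j,F \right)} = j \left(3 + j\right)$ ($n{\left(j,F \right)} = \left(j + 3\right) j = \left(3 + j\right) j = j \left(3 + j\right)$)
$5 \left(\left(-2\right) \left(-1\right) G{\left(-5 \right)} + 5\right) \left(-98 + n{\left(2,d{\left(0 \right)} \right)}\right) = 5 \left(\left(-2\right) \left(-1\right) \left(-5\right)^{2} + 5\right) \left(-98 + 2 \left(3 + 2\right)\right) = 5 \left(2 \cdot 25 + 5\right) \left(-98 + 2 \cdot 5\right) = 5 \left(50 + 5\right) \left(-98 + 10\right) = 5 \cdot 55 \left(-88\right) = 275 \left(-88\right) = -24200$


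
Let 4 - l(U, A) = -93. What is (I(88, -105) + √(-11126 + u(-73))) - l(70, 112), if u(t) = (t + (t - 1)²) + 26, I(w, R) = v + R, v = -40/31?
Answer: -6302/31 + 3*I*√633 ≈ -203.29 + 75.479*I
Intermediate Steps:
v = -40/31 (v = -40*1/31 = -40/31 ≈ -1.2903)
l(U, A) = 97 (l(U, A) = 4 - 1*(-93) = 4 + 93 = 97)
I(w, R) = -40/31 + R
u(t) = 26 + t + (-1 + t)² (u(t) = (t + (-1 + t)²) + 26 = 26 + t + (-1 + t)²)
(I(88, -105) + √(-11126 + u(-73))) - l(70, 112) = ((-40/31 - 105) + √(-11126 + (27 + (-73)² - 1*(-73)))) - 1*97 = (-3295/31 + √(-11126 + (27 + 5329 + 73))) - 97 = (-3295/31 + √(-11126 + 5429)) - 97 = (-3295/31 + √(-5697)) - 97 = (-3295/31 + 3*I*√633) - 97 = -6302/31 + 3*I*√633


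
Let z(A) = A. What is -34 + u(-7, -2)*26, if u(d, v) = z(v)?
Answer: -86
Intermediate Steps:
u(d, v) = v
-34 + u(-7, -2)*26 = -34 - 2*26 = -34 - 52 = -86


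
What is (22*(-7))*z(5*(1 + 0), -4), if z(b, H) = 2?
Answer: -308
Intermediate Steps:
(22*(-7))*z(5*(1 + 0), -4) = (22*(-7))*2 = -154*2 = -308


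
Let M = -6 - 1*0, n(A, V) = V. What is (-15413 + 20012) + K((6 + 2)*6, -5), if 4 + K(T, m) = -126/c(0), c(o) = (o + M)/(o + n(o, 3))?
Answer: 4658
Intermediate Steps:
M = -6 (M = -6 + 0 = -6)
c(o) = (-6 + o)/(3 + o) (c(o) = (o - 6)/(o + 3) = (-6 + o)/(3 + o))
K(T, m) = 59 (K(T, m) = -4 - 126*(3 + 0)/(-6 + 0) = -4 - 126/(-6/3) = -4 - 126/((1/3)*(-6)) = -4 - 126/(-2) = -4 - 126*(-1/2) = -4 + 63 = 59)
(-15413 + 20012) + K((6 + 2)*6, -5) = (-15413 + 20012) + 59 = 4599 + 59 = 4658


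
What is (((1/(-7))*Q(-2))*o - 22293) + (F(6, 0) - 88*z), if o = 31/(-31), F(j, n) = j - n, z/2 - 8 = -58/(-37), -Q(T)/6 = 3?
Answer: -6209127/259 ≈ -23973.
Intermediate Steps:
Q(T) = -18 (Q(T) = -6*3 = -18)
z = 708/37 (z = 16 + 2*(-58/(-37)) = 16 + 2*(-58*(-1/37)) = 16 + 2*(58/37) = 16 + 116/37 = 708/37 ≈ 19.135)
o = -1 (o = 31*(-1/31) = -1)
(((1/(-7))*Q(-2))*o - 22293) + (F(6, 0) - 88*z) = (((1/(-7))*(-18))*(-1) - 22293) + ((6 - 1*0) - 88*708/37) = (((1*(-⅐))*(-18))*(-1) - 22293) + ((6 + 0) - 62304/37) = (-⅐*(-18)*(-1) - 22293) + (6 - 62304/37) = ((18/7)*(-1) - 22293) - 62082/37 = (-18/7 - 22293) - 62082/37 = -156069/7 - 62082/37 = -6209127/259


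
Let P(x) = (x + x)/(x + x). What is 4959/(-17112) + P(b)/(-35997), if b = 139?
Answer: -59508745/205326888 ≈ -0.28982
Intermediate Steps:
P(x) = 1 (P(x) = (2*x)/((2*x)) = (2*x)*(1/(2*x)) = 1)
4959/(-17112) + P(b)/(-35997) = 4959/(-17112) + 1/(-35997) = 4959*(-1/17112) + 1*(-1/35997) = -1653/5704 - 1/35997 = -59508745/205326888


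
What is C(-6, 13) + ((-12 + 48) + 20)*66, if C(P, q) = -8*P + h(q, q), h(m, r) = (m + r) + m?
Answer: 3783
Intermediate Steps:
h(m, r) = r + 2*m
C(P, q) = -8*P + 3*q (C(P, q) = -8*P + (q + 2*q) = -8*P + 3*q)
C(-6, 13) + ((-12 + 48) + 20)*66 = (-8*(-6) + 3*13) + ((-12 + 48) + 20)*66 = (48 + 39) + (36 + 20)*66 = 87 + 56*66 = 87 + 3696 = 3783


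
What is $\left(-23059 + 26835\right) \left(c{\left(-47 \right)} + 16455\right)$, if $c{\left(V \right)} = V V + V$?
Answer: $70297792$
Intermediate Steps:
$c{\left(V \right)} = V + V^{2}$ ($c{\left(V \right)} = V^{2} + V = V + V^{2}$)
$\left(-23059 + 26835\right) \left(c{\left(-47 \right)} + 16455\right) = \left(-23059 + 26835\right) \left(- 47 \left(1 - 47\right) + 16455\right) = 3776 \left(\left(-47\right) \left(-46\right) + 16455\right) = 3776 \left(2162 + 16455\right) = 3776 \cdot 18617 = 70297792$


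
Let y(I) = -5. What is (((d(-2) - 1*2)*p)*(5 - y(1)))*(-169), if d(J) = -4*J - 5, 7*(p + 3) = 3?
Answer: 30420/7 ≈ 4345.7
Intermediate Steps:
p = -18/7 (p = -3 + (⅐)*3 = -3 + 3/7 = -18/7 ≈ -2.5714)
d(J) = -5 - 4*J
(((d(-2) - 1*2)*p)*(5 - y(1)))*(-169) = ((((-5 - 4*(-2)) - 1*2)*(-18/7))*(5 - 1*(-5)))*(-169) = ((((-5 + 8) - 2)*(-18/7))*(5 + 5))*(-169) = (((3 - 2)*(-18/7))*10)*(-169) = ((1*(-18/7))*10)*(-169) = -18/7*10*(-169) = -180/7*(-169) = 30420/7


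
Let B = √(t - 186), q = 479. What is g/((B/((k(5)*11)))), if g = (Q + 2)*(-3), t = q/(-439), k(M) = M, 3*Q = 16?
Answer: 1210*I*√36056387/82133 ≈ 88.462*I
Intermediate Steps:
Q = 16/3 (Q = (⅓)*16 = 16/3 ≈ 5.3333)
t = -479/439 (t = 479/(-439) = 479*(-1/439) = -479/439 ≈ -1.0911)
g = -22 (g = (16/3 + 2)*(-3) = (22/3)*(-3) = -22)
B = I*√36056387/439 (B = √(-479/439 - 186) = √(-82133/439) = I*√36056387/439 ≈ 13.678*I)
g/((B/((k(5)*11)))) = -22*(-55*I*√36056387/82133) = -(-1210)*I*√36056387/82133 = 1210*I*√36056387/82133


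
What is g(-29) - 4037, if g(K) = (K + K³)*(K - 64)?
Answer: 2266837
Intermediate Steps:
g(K) = (-64 + K)*(K + K³) (g(K) = (K + K³)*(-64 + K) = (-64 + K)*(K + K³))
g(-29) - 4037 = -29*(-64 - 29 + (-29)³ - 64*(-29)²) - 4037 = -29*(-64 - 29 - 24389 - 64*841) - 4037 = -29*(-64 - 29 - 24389 - 53824) - 4037 = -29*(-78306) - 4037 = 2270874 - 4037 = 2266837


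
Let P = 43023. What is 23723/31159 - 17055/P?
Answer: 163072628/446851219 ≈ 0.36494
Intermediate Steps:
23723/31159 - 17055/P = 23723/31159 - 17055/43023 = 23723*(1/31159) - 17055*1/43023 = 23723/31159 - 5685/14341 = 163072628/446851219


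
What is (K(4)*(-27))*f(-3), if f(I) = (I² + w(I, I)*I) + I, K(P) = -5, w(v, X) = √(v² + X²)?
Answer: 810 - 1215*√2 ≈ -908.27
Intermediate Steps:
w(v, X) = √(X² + v²)
f(I) = I + I² + I*√2*√(I²) (f(I) = (I² + √(I² + I²)*I) + I = (I² + √(2*I²)*I) + I = (I² + (√2*√(I²))*I) + I = (I² + I*√2*√(I²)) + I = I + I² + I*√2*√(I²))
(K(4)*(-27))*f(-3) = (-5*(-27))*(-3*(1 - 3 + √2*√((-3)²))) = 135*(-3*(1 - 3 + √2*√9)) = 135*(-3*(1 - 3 + √2*3)) = 135*(-3*(1 - 3 + 3*√2)) = 135*(-3*(-2 + 3*√2)) = 135*(6 - 9*√2) = 810 - 1215*√2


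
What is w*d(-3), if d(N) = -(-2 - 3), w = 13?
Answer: 65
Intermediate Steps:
d(N) = 5 (d(N) = -1*(-5) = 5)
w*d(-3) = 13*5 = 65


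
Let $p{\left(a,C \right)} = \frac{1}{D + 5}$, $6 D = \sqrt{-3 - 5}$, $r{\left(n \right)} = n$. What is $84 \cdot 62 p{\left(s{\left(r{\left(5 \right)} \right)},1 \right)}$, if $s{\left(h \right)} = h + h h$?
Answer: $\frac{234360}{227} - \frac{15624 i \sqrt{2}}{227} \approx 1032.4 - 97.338 i$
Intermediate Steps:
$D = \frac{i \sqrt{2}}{3}$ ($D = \frac{\sqrt{-3 - 5}}{6} = \frac{\sqrt{-8}}{6} = \frac{2 i \sqrt{2}}{6} = \frac{i \sqrt{2}}{3} \approx 0.4714 i$)
$s{\left(h \right)} = h + h^{2}$
$p{\left(a,C \right)} = \frac{1}{5 + \frac{i \sqrt{2}}{3}}$ ($p{\left(a,C \right)} = \frac{1}{\frac{i \sqrt{2}}{3} + 5} = \frac{1}{5 + \frac{i \sqrt{2}}{3}}$)
$84 \cdot 62 p{\left(s{\left(r{\left(5 \right)} \right)},1 \right)} = 84 \cdot 62 \left(\frac{45}{227} - \frac{3 i \sqrt{2}}{227}\right) = 5208 \left(\frac{45}{227} - \frac{3 i \sqrt{2}}{227}\right) = \frac{234360}{227} - \frac{15624 i \sqrt{2}}{227}$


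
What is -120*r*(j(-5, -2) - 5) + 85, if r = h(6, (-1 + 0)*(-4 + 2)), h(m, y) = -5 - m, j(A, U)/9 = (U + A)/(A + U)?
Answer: 5365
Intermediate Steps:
j(A, U) = 9 (j(A, U) = 9*((U + A)/(A + U)) = 9*((A + U)/(A + U)) = 9*1 = 9)
r = -11 (r = -5 - 1*6 = -5 - 6 = -11)
-120*r*(j(-5, -2) - 5) + 85 = -(-1320)*(9 - 5) + 85 = -(-1320)*4 + 85 = -120*(-44) + 85 = 5280 + 85 = 5365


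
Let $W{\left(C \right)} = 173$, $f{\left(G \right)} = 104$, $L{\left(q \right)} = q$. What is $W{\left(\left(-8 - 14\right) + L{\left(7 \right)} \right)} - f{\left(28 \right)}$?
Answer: $69$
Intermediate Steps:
$W{\left(\left(-8 - 14\right) + L{\left(7 \right)} \right)} - f{\left(28 \right)} = 173 - 104 = 69$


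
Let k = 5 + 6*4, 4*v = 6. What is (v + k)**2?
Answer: 3721/4 ≈ 930.25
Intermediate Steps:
v = 3/2 (v = (1/4)*6 = 3/2 ≈ 1.5000)
k = 29 (k = 5 + 24 = 29)
(v + k)**2 = (3/2 + 29)**2 = (61/2)**2 = 3721/4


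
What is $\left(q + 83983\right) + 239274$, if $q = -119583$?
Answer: $203674$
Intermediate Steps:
$\left(q + 83983\right) + 239274 = \left(-119583 + 83983\right) + 239274 = -35600 + 239274 = 203674$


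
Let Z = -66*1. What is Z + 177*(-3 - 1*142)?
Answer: -25731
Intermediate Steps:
Z = -66
Z + 177*(-3 - 1*142) = -66 + 177*(-3 - 1*142) = -66 + 177*(-3 - 142) = -66 + 177*(-145) = -66 - 25665 = -25731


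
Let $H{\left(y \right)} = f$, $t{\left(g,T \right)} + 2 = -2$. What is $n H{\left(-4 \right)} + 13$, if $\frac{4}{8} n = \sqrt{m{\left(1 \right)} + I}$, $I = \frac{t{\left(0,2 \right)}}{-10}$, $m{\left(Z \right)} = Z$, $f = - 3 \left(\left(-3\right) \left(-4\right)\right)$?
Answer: $13 - \frac{72 \sqrt{35}}{5} \approx -72.192$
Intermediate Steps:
$t{\left(g,T \right)} = -4$ ($t{\left(g,T \right)} = -2 - 2 = -4$)
$f = -36$ ($f = \left(-3\right) 12 = -36$)
$H{\left(y \right)} = -36$
$I = \frac{2}{5}$ ($I = - \frac{4}{-10} = \left(-4\right) \left(- \frac{1}{10}\right) = \frac{2}{5} \approx 0.4$)
$n = \frac{2 \sqrt{35}}{5}$ ($n = 2 \sqrt{1 + \frac{2}{5}} = 2 \sqrt{\frac{7}{5}} = 2 \frac{\sqrt{35}}{5} = \frac{2 \sqrt{35}}{5} \approx 2.3664$)
$n H{\left(-4 \right)} + 13 = \frac{2 \sqrt{35}}{5} \left(-36\right) + 13 = - \frac{72 \sqrt{35}}{5} + 13 = 13 - \frac{72 \sqrt{35}}{5}$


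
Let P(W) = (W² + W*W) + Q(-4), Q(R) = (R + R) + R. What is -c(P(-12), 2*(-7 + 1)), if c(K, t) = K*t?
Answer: 3312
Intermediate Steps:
Q(R) = 3*R (Q(R) = 2*R + R = 3*R)
P(W) = -12 + 2*W² (P(W) = (W² + W*W) + 3*(-4) = (W² + W²) - 12 = 2*W² - 12 = -12 + 2*W²)
-c(P(-12), 2*(-7 + 1)) = -(-12 + 2*(-12)²)*2*(-7 + 1) = -(-12 + 2*144)*2*(-6) = -(-12 + 288)*(-12) = -276*(-12) = -1*(-3312) = 3312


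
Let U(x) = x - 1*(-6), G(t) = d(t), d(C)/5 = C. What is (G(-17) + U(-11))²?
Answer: 8100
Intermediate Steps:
d(C) = 5*C
G(t) = 5*t
U(x) = 6 + x (U(x) = x + 6 = 6 + x)
(G(-17) + U(-11))² = (5*(-17) + (6 - 11))² = (-85 - 5)² = (-90)² = 8100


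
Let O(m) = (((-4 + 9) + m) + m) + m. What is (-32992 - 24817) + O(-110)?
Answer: -58134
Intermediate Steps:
O(m) = 5 + 3*m (O(m) = ((5 + m) + m) + m = (5 + 2*m) + m = 5 + 3*m)
(-32992 - 24817) + O(-110) = (-32992 - 24817) + (5 + 3*(-110)) = -57809 + (5 - 330) = -57809 - 325 = -58134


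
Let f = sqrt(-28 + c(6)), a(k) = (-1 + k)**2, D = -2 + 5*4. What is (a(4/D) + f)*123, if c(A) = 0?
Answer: 2009/27 + 246*I*sqrt(7) ≈ 74.407 + 650.85*I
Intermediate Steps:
D = 18 (D = -2 + 20 = 18)
f = 2*I*sqrt(7) (f = sqrt(-28 + 0) = sqrt(-28) = 2*I*sqrt(7) ≈ 5.2915*I)
(a(4/D) + f)*123 = ((-1 + 4/18)**2 + 2*I*sqrt(7))*123 = ((-1 + 4*(1/18))**2 + 2*I*sqrt(7))*123 = ((-1 + 2/9)**2 + 2*I*sqrt(7))*123 = ((-7/9)**2 + 2*I*sqrt(7))*123 = (49/81 + 2*I*sqrt(7))*123 = 2009/27 + 246*I*sqrt(7)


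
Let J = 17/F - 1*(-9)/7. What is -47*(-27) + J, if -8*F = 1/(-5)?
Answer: 13652/7 ≈ 1950.3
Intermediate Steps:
F = 1/40 (F = -1/8/(-5) = -1/8*(-1/5) = 1/40 ≈ 0.025000)
J = 4769/7 (J = 17/(1/40) - 1*(-9)/7 = 17*40 + 9*(1/7) = 680 + 9/7 = 4769/7 ≈ 681.29)
-47*(-27) + J = -47*(-27) + 4769/7 = 1269 + 4769/7 = 13652/7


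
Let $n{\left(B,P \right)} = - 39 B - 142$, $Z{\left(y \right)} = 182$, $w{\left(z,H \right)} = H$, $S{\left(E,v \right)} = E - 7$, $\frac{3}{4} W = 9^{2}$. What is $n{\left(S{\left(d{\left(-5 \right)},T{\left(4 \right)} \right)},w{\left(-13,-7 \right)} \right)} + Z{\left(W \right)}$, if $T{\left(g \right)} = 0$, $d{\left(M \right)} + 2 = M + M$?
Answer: $781$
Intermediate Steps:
$d{\left(M \right)} = -2 + 2 M$ ($d{\left(M \right)} = -2 + \left(M + M\right) = -2 + 2 M$)
$W = 108$ ($W = \frac{4 \cdot 9^{2}}{3} = \frac{4}{3} \cdot 81 = 108$)
$S{\left(E,v \right)} = -7 + E$ ($S{\left(E,v \right)} = E - 7 = -7 + E$)
$n{\left(B,P \right)} = -142 - 39 B$
$n{\left(S{\left(d{\left(-5 \right)},T{\left(4 \right)} \right)},w{\left(-13,-7 \right)} \right)} + Z{\left(W \right)} = \left(-142 - 39 \left(-7 + \left(-2 + 2 \left(-5\right)\right)\right)\right) + 182 = \left(-142 - 39 \left(-7 - 12\right)\right) + 182 = \left(-142 - -741\right) + 182 = \left(-142 + 741\right) + 182 = 599 + 182 = 781$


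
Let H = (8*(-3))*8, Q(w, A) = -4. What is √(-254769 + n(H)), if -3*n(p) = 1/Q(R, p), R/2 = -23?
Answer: I*√9171681/6 ≈ 504.75*I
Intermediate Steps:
R = -46 (R = 2*(-23) = -46)
H = -192 (H = -24*8 = -192)
n(p) = 1/12 (n(p) = -⅓/(-4) = -⅓*(-¼) = 1/12)
√(-254769 + n(H)) = √(-254769 + 1/12) = √(-3057227/12) = I*√9171681/6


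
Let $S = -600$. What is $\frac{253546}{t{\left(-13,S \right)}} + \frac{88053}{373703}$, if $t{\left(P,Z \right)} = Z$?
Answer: $- \frac{47349034519}{112110900} \approx -422.34$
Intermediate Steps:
$\frac{253546}{t{\left(-13,S \right)}} + \frac{88053}{373703} = \frac{253546}{-600} + \frac{88053}{373703} = 253546 \left(- \frac{1}{600}\right) + 88053 \cdot \frac{1}{373703} = - \frac{126773}{300} + \frac{88053}{373703} = - \frac{47349034519}{112110900}$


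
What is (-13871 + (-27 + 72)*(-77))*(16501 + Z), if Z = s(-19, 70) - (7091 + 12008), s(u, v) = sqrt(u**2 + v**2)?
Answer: 45038928 - 17336*sqrt(5261) ≈ 4.3782e+7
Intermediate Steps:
Z = -19099 + sqrt(5261) (Z = sqrt((-19)**2 + 70**2) - (7091 + 12008) = sqrt(361 + 4900) - 1*19099 = sqrt(5261) - 19099 = -19099 + sqrt(5261) ≈ -19026.)
(-13871 + (-27 + 72)*(-77))*(16501 + Z) = (-13871 + (-27 + 72)*(-77))*(16501 + (-19099 + sqrt(5261))) = (-13871 + 45*(-77))*(-2598 + sqrt(5261)) = (-13871 - 3465)*(-2598 + sqrt(5261)) = -17336*(-2598 + sqrt(5261)) = 45038928 - 17336*sqrt(5261)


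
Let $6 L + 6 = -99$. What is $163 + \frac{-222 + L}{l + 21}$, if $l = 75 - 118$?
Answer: $\frac{7651}{44} \approx 173.89$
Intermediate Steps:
$L = - \frac{35}{2}$ ($L = -1 + \frac{1}{6} \left(-99\right) = -1 - \frac{33}{2} = - \frac{35}{2} \approx -17.5$)
$l = -43$
$163 + \frac{-222 + L}{l + 21} = 163 + \frac{-222 - \frac{35}{2}}{-43 + 21} = 163 - \frac{479}{2 \left(-22\right)} = 163 - - \frac{479}{44} = 163 + \frac{479}{44} = \frac{7651}{44}$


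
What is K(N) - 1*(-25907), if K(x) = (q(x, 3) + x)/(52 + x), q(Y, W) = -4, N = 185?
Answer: 6140140/237 ≈ 25908.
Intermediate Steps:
K(x) = (-4 + x)/(52 + x)
K(N) - 1*(-25907) = (-4 + 185)/(52 + 185) - 1*(-25907) = 181/237 + 25907 = 6140140/237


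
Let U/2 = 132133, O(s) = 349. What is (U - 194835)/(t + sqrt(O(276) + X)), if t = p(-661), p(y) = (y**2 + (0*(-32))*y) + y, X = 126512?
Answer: 10096656020/63440886913 - 486017*sqrt(2589)/190322660739 ≈ 0.15902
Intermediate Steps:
U = 264266 (U = 2*132133 = 264266)
p(y) = y + y**2 (p(y) = (y**2 + 0*y) + y = (y**2 + 0) + y = y**2 + y = y + y**2)
t = 436260 (t = -661*(1 - 661) = -661*(-660) = 436260)
(U - 194835)/(t + sqrt(O(276) + X)) = (264266 - 194835)/(436260 + sqrt(349 + 126512)) = 69431/(436260 + sqrt(126861)) = 69431/(436260 + 7*sqrt(2589))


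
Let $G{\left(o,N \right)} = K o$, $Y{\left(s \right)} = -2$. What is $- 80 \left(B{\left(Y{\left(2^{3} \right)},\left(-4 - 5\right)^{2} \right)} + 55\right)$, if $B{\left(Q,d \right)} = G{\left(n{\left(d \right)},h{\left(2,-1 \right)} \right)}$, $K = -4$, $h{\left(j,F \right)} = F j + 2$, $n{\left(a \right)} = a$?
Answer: $21520$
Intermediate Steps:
$h{\left(j,F \right)} = 2 + F j$
$G{\left(o,N \right)} = - 4 o$
$B{\left(Q,d \right)} = - 4 d$
$- 80 \left(B{\left(Y{\left(2^{3} \right)},\left(-4 - 5\right)^{2} \right)} + 55\right) = - 80 \left(- 4 \left(-4 - 5\right)^{2} + 55\right) = - 80 \left(- 4 \left(-9\right)^{2} + 55\right) = - 80 \left(\left(-4\right) 81 + 55\right) = - 80 \left(-324 + 55\right) = \left(-80\right) \left(-269\right) = 21520$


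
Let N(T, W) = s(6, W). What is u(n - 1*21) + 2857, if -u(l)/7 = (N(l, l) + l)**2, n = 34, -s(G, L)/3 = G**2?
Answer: -60318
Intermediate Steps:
s(G, L) = -3*G**2
N(T, W) = -108 (N(T, W) = -3*6**2 = -3*36 = -108)
u(l) = -7*(-108 + l)**2
u(n - 1*21) + 2857 = -7*(-108 + (34 - 1*21))**2 + 2857 = -7*(-108 + (34 - 21))**2 + 2857 = -7*(-108 + 13)**2 + 2857 = -7*(-95)**2 + 2857 = -7*9025 + 2857 = -63175 + 2857 = -60318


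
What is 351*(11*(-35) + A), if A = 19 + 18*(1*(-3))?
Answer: -147420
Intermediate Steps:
A = -35 (A = 19 + 18*(-3) = 19 - 54 = -35)
351*(11*(-35) + A) = 351*(11*(-35) - 35) = 351*(-385 - 35) = 351*(-420) = -147420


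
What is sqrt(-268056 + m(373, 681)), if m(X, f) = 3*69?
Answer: 3*I*sqrt(29761) ≈ 517.54*I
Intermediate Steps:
m(X, f) = 207
sqrt(-268056 + m(373, 681)) = sqrt(-268056 + 207) = sqrt(-267849) = 3*I*sqrt(29761)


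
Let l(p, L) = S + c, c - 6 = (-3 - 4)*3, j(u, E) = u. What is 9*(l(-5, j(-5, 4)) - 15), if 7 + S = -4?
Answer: -369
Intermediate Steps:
S = -11 (S = -7 - 4 = -11)
c = -15 (c = 6 + (-3 - 4)*3 = 6 - 7*3 = 6 - 21 = -15)
l(p, L) = -26 (l(p, L) = -11 - 15 = -26)
9*(l(-5, j(-5, 4)) - 15) = 9*(-26 - 15) = 9*(-41) = -369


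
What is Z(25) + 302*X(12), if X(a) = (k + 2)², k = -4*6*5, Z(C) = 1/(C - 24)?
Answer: 4205049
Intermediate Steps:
Z(C) = 1/(-24 + C)
k = -120 (k = -24*5 = -120)
X(a) = 13924 (X(a) = (-120 + 2)² = (-118)² = 13924)
Z(25) + 302*X(12) = 1/(-24 + 25) + 302*13924 = 1/1 + 4205048 = 1 + 4205048 = 4205049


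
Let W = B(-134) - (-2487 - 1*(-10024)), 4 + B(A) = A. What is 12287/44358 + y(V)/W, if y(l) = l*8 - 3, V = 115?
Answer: 53626439/340447650 ≈ 0.15752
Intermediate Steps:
B(A) = -4 + A
y(l) = -3 + 8*l (y(l) = 8*l - 3 = -3 + 8*l)
W = -7675 (W = (-4 - 134) - (-2487 - 1*(-10024)) = -138 - (-2487 + 10024) = -138 - 1*7537 = -138 - 7537 = -7675)
12287/44358 + y(V)/W = 12287/44358 + (-3 + 8*115)/(-7675) = 12287*(1/44358) + (-3 + 920)*(-1/7675) = 12287/44358 + 917*(-1/7675) = 12287/44358 - 917/7675 = 53626439/340447650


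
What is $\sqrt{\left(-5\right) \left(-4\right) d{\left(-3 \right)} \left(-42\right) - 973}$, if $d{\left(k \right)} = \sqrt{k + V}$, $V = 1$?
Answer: $\sqrt{-973 - 840 i \sqrt{2}} \approx 16.771 - 35.416 i$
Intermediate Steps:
$d{\left(k \right)} = \sqrt{1 + k}$ ($d{\left(k \right)} = \sqrt{k + 1} = \sqrt{1 + k}$)
$\sqrt{\left(-5\right) \left(-4\right) d{\left(-3 \right)} \left(-42\right) - 973} = \sqrt{\left(-5\right) \left(-4\right) \sqrt{1 - 3} \left(-42\right) - 973} = \sqrt{20 \sqrt{-2} \left(-42\right) - 973} = \sqrt{20 i \sqrt{2} \left(-42\right) - 973} = \sqrt{- 840 i \sqrt{2} - 973} = \sqrt{-973 - 840 i \sqrt{2}}$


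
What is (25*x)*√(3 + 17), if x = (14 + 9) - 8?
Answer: 750*√5 ≈ 1677.1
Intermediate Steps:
x = 15 (x = 23 - 8 = 15)
(25*x)*√(3 + 17) = (25*15)*√(3 + 17) = 375*√20 = 375*(2*√5) = 750*√5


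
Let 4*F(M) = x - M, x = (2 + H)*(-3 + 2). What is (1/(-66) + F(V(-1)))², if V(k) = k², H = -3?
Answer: 1/4356 ≈ 0.00022957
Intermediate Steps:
x = 1 (x = (2 - 3)*(-3 + 2) = -1*(-1) = 1)
F(M) = ¼ - M/4 (F(M) = (1 - M)/4 = ¼ - M/4)
(1/(-66) + F(V(-1)))² = (1/(-66) + (¼ - ¼*(-1)²))² = (-1/66 + (¼ - ¼*1))² = (-1/66 + (¼ - ¼))² = (-1/66 + 0)² = (-1/66)² = 1/4356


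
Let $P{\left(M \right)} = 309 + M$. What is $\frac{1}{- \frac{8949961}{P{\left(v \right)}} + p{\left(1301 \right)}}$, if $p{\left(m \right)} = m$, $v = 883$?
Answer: $- \frac{1192}{7399169} \approx -0.0001611$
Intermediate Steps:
$\frac{1}{- \frac{8949961}{P{\left(v \right)}} + p{\left(1301 \right)}} = \frac{1}{- \frac{8949961}{309 + 883} + 1301} = \frac{1}{- \frac{8949961}{1192} + 1301} = \frac{1}{- \frac{7399169}{1192}} = - \frac{1192}{7399169}$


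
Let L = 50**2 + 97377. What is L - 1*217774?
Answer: -117897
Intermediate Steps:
L = 99877 (L = 2500 + 97377 = 99877)
L - 1*217774 = 99877 - 1*217774 = 99877 - 217774 = -117897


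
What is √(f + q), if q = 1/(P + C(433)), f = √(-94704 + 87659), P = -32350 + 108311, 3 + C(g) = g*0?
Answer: √(75958 + 5769617764*I*√7045)/75958 ≈ 6.4782 + 6.4782*I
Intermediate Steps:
C(g) = -3 (C(g) = -3 + g*0 = -3 + 0 = -3)
P = 75961
f = I*√7045 (f = √(-7045) = I*√7045 ≈ 83.934*I)
q = 1/75958 (q = 1/(75961 - 3) = 1/75958 ≈ 1.3165e-5)
√(f + q) = √(I*√7045 + 1/75958) = √(1/75958 + I*√7045)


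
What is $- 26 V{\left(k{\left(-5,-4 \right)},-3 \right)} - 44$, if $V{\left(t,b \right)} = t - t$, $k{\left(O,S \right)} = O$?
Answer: $-44$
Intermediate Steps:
$V{\left(t,b \right)} = 0$
$- 26 V{\left(k{\left(-5,-4 \right)},-3 \right)} - 44 = \left(-26\right) 0 - 44 = 0 - 44 = -44$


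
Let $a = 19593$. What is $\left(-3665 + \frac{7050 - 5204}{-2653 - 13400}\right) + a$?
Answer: $\frac{255690338}{16053} \approx 15928.0$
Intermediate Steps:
$\left(-3665 + \frac{7050 - 5204}{-2653 - 13400}\right) + a = \left(-3665 + \frac{7050 - 5204}{-2653 - 13400}\right) + 19593 = \left(-3665 + \frac{1846}{-16053}\right) + 19593 = \left(-3665 + 1846 \left(- \frac{1}{16053}\right)\right) + 19593 = \left(-3665 - \frac{1846}{16053}\right) + 19593 = - \frac{58836091}{16053} + 19593 = \frac{255690338}{16053}$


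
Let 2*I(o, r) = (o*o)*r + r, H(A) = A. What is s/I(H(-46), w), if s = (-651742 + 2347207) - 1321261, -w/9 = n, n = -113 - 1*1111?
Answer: 5503/171477 ≈ 0.032092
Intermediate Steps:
n = -1224 (n = -113 - 1111 = -1224)
w = 11016 (w = -9*(-1224) = 11016)
I(o, r) = r/2 + r*o²/2 (I(o, r) = ((o*o)*r + r)/2 = (o²*r + r)/2 = (r*o² + r)/2 = (r + r*o²)/2 = r/2 + r*o²/2)
s = 374204 (s = 1695465 - 1321261 = 374204)
s/I(H(-46), w) = 374204/(((½)*11016*(1 + (-46)²))) = 374204/(((½)*11016*(1 + 2116))) = 374204/(((½)*11016*2117)) = 374204/11660436 = 374204*(1/11660436) = 5503/171477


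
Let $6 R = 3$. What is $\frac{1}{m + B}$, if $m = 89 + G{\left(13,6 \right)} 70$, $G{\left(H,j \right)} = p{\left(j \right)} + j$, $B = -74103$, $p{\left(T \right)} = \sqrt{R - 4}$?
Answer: $- \frac{36797}{2708046993} - \frac{35 i \sqrt{14}}{5416093986} \approx -1.3588 \cdot 10^{-5} - 2.4179 \cdot 10^{-8} i$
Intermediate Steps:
$R = \frac{1}{2}$ ($R = \frac{1}{6} \cdot 3 = \frac{1}{2} \approx 0.5$)
$p{\left(T \right)} = \frac{i \sqrt{14}}{2}$ ($p{\left(T \right)} = \sqrt{\frac{1}{2} - 4} = \sqrt{- \frac{7}{2}} = \frac{i \sqrt{14}}{2}$)
$G{\left(H,j \right)} = j + \frac{i \sqrt{14}}{2}$ ($G{\left(H,j \right)} = \frac{i \sqrt{14}}{2} + j = j + \frac{i \sqrt{14}}{2}$)
$m = 509 + 35 i \sqrt{14}$ ($m = 89 + \left(6 + \frac{i \sqrt{14}}{2}\right) 70 = 89 + \left(420 + 35 i \sqrt{14}\right) = 509 + 35 i \sqrt{14} \approx 509.0 + 130.96 i$)
$\frac{1}{m + B} = \frac{1}{\left(509 + 35 i \sqrt{14}\right) - 74103} = \frac{1}{-73594 + 35 i \sqrt{14}}$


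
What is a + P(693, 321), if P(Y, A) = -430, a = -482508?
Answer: -482938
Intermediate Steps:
a + P(693, 321) = -482508 - 430 = -482938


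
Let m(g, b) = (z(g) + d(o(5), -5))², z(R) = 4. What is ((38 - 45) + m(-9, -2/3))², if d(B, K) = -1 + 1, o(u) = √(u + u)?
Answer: 81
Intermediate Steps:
o(u) = √2*√u (o(u) = √(2*u) = √2*√u)
d(B, K) = 0
m(g, b) = 16 (m(g, b) = (4 + 0)² = 4² = 16)
((38 - 45) + m(-9, -2/3))² = ((38 - 45) + 16)² = (-7 + 16)² = 9² = 81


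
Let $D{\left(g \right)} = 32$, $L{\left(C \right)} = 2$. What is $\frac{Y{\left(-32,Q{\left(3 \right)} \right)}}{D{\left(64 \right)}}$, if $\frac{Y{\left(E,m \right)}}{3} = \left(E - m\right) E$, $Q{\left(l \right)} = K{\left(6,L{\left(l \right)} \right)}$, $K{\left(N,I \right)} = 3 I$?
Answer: $114$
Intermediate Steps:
$Q{\left(l \right)} = 6$ ($Q{\left(l \right)} = 3 \cdot 2 = 6$)
$Y{\left(E,m \right)} = 3 E \left(E - m\right)$ ($Y{\left(E,m \right)} = 3 \left(E - m\right) E = 3 E \left(E - m\right)$)
$\frac{Y{\left(-32,Q{\left(3 \right)} \right)}}{D{\left(64 \right)}} = \frac{3 \left(-32\right) \left(-32 - 6\right)}{32} = 3 \left(-32\right) \left(-32 - 6\right) \frac{1}{32} = 3 \left(-32\right) \left(-38\right) \frac{1}{32} = 3648 \cdot \frac{1}{32} = 114$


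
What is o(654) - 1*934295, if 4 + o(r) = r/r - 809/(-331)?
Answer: -309251829/331 ≈ -9.3430e+5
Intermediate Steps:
o(r) = -184/331 (o(r) = -4 + (r/r - 809/(-331)) = -4 + (1 - 809*(-1/331)) = -4 + (1 + 809/331) = -4 + 1140/331 = -184/331)
o(654) - 1*934295 = -184/331 - 1*934295 = -184/331 - 934295 = -309251829/331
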